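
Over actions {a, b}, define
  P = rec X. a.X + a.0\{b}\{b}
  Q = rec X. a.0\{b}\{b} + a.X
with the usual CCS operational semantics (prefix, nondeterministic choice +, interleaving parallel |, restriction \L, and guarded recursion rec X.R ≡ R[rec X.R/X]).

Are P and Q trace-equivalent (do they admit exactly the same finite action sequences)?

YES

LTS(P): 2 reachable states
  p0 = rec X. a.X + a.0\{b}\{b} → -a-> p0, -a-> p1
  p1 = 0\{b}\{b} → ∅
LTS(Q): 2 reachable states
  q0 = rec X. a.0\{b}\{b} + a.X → -a-> q0, -a-> q1
  q1 = 0\{b}\{b} → ∅
Bisimilarity quotient blocks:
  B0 = {p0, q0}
  B1 = {p1, q1}
p0 ∈ B0, q0 ∈ B0 → same block
Bisimilar ⇒ trace-equivalent.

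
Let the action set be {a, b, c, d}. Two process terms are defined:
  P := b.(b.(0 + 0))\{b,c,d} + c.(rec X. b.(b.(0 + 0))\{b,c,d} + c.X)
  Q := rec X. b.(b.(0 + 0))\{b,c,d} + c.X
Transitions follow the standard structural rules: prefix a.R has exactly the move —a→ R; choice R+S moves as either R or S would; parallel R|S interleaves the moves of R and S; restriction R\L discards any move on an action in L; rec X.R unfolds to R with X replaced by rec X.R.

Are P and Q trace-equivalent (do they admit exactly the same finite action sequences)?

LTS(P): 3 reachable states
  m0 = b.(b.(0 + 0))\{b,c,d} + c.(rec X. b.(b.(0 + 0))\{b,c,d} + c.X) :: =b=> m1, =c=> m2
  m1 = (b.(0 + 0))\{b,c,d} :: (no moves)
  m2 = rec X. b.(b.(0 + 0))\{b,c,d} + c.X :: =b=> m1, =c=> m2
LTS(Q): 2 reachable states
  n0 = rec X. b.(b.(0 + 0))\{b,c,d} + c.X :: =b=> n1, =c=> n0
  n1 = (b.(0 + 0))\{b,c,d} :: (no moves)
Bisimilarity quotient blocks:
  B0 = {m0, m2, n0}
  B1 = {m1, n1}
m0 ∈ B0, n0 ∈ B0 → same block
Bisimilar ⇒ trace-equivalent.

trace-equivalent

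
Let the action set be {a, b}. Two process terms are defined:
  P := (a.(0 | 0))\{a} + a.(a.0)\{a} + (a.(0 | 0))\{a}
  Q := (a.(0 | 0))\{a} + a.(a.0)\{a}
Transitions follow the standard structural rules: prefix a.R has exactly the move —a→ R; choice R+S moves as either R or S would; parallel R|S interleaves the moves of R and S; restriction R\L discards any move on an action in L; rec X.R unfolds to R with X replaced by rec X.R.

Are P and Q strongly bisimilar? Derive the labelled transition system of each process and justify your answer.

P ~ Q

Reachable graph of P (2 states):
  u0 = (a.(0 | 0))\{a} + a.(a.0)\{a} + (a.(0 | 0))\{a} → —a→ u1
  u1 = (a.0)\{a} → stopped
Reachable graph of Q (2 states):
  v0 = (a.(0 | 0))\{a} + a.(a.0)\{a} → —a→ v1
  v1 = (a.0)\{a} → stopped
Partition-refinement fixed point:
  B0 = {u0, v0}
  B1 = {u1, v1}
u0 ∈ B0, v0 ∈ B0 → same block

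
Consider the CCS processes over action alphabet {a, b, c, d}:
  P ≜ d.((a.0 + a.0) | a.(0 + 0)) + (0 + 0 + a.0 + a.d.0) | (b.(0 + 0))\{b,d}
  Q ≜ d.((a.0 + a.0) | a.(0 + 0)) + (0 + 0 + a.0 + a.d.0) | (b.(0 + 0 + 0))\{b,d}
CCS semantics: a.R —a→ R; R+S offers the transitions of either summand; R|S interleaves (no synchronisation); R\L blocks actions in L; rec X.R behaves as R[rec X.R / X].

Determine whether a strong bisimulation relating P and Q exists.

P ~ Q

LTS(P): 7 reachable states
  s0 = d.((a.0 + a.0) | a.(0 + 0)) + (0 + 0 + a.0 + a.d.0) | (b.(0 + 0))\{b,d} → =a=> s1, =a=> s2, =d=> s3
  s1 = 0 | (b.(0 + 0))\{b,d} → ∅
  s2 = d.0 | (b.(0 + 0))\{b,d} → =d=> s1
  s3 = (a.0 + a.0) | a.(0 + 0) → =a=> s4, =a=> s5
  s4 = (a.0 + a.0) | (0 + 0) → =a=> s6
  s5 = 0 | a.(0 + 0) → =a=> s6
  s6 = 0 | (0 + 0) → ∅
LTS(Q): 7 reachable states
  t0 = d.((a.0 + a.0) | a.(0 + 0)) + (0 + 0 + a.0 + a.d.0) | (b.(0 + 0 + 0))\{b,d} → =a=> t1, =a=> t2, =d=> t3
  t1 = 0 | (b.(0 + 0 + 0))\{b,d} → ∅
  t2 = d.0 | (b.(0 + 0 + 0))\{b,d} → =d=> t1
  t3 = (a.0 + a.0) | a.(0 + 0) → =a=> t4, =a=> t5
  t4 = (a.0 + a.0) | (0 + 0) → =a=> t6
  t5 = 0 | a.(0 + 0) → =a=> t6
  t6 = 0 | (0 + 0) → ∅
Coarsest stable partition (strong bisimilarity classes):
  B0 = {s0, t0}
  B1 = {s3, t3}
  B2 = {s4, s5, t4, t5}
  B3 = {s1, s6, t1, t6}
  B4 = {s2, t2}
s0 ∈ B0, t0 ∈ B0 → same block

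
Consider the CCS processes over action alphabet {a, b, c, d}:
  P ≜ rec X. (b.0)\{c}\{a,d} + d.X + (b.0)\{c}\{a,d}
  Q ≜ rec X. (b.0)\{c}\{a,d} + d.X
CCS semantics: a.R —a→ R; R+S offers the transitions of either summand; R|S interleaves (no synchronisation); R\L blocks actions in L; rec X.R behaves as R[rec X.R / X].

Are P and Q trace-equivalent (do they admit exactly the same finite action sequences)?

P's transition system — 2 states:
  s0 = rec X. (b.0)\{c}\{a,d} + d.X + (b.0)\{c}\{a,d} → -b-> s1, -d-> s0
  s1 = 0\{c}\{a,d} → (no moves)
Q's transition system — 2 states:
  t0 = rec X. (b.0)\{c}\{a,d} + d.X → -b-> t1, -d-> t0
  t1 = 0\{c}\{a,d} → (no moves)
Bisimilarity quotient blocks:
  B0 = {s0, t0}
  B1 = {s1, t1}
s0 ∈ B0, t0 ∈ B0 → same block
Bisimilar ⇒ trace-equivalent.

traces(P) = traces(Q)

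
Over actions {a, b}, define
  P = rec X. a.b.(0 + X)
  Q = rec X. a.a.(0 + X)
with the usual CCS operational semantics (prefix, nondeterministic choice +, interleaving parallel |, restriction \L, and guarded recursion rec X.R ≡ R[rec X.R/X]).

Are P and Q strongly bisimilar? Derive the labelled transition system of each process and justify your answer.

P's transition system — 3 states:
  s0 = rec X. a.b.(0 + X) | -a-> s1
  s1 = b.(0 + (rec X. a.b.(0 + X))) | -b-> s2
  s2 = 0 + (rec X. a.b.(0 + X)) | -a-> s1
Q's transition system — 3 states:
  t0 = rec X. a.a.(0 + X) | -a-> t1
  t1 = a.(0 + (rec X. a.a.(0 + X))) | -a-> t2
  t2 = 0 + (rec X. a.a.(0 + X)) | -a-> t1
Bisimilarity quotient blocks:
  B0 = {s0, s2}
  B1 = {s1}
  B2 = {t0, t1, t2}
s0 ∈ B0, t0 ∈ B2 → different blocks

P ≁ Q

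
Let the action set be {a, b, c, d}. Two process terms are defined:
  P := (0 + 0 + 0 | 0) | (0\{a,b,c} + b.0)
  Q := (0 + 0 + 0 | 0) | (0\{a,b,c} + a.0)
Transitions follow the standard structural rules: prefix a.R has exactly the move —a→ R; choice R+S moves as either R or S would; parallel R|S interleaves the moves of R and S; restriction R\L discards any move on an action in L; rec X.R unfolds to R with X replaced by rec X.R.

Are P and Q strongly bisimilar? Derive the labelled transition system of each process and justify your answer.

P ≁ Q

LTS(P): 2 reachable states
  u0 = (0 + 0 + 0 | 0) | (0\{a,b,c} + b.0) | —b→ u1
  u1 = (0 + 0 + 0 | 0) | 0 | deadlocked
LTS(Q): 2 reachable states
  v0 = (0 + 0 + 0 | 0) | (0\{a,b,c} + a.0) | —a→ v1
  v1 = (0 + 0 + 0 | 0) | 0 | deadlocked
Bisimilarity quotient blocks:
  B0 = {u0}
  B1 = {u1, v1}
  B2 = {v0}
u0 ∈ B0, v0 ∈ B2 → different blocks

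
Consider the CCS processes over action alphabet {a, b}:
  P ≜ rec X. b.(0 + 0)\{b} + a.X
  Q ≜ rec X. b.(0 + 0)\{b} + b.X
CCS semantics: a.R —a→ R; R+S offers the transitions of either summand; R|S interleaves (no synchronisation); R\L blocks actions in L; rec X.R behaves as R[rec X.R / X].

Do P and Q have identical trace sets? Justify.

trace-distinct — witness ⟨a⟩

P's transition system — 2 states:
  s0 = rec X. b.(0 + 0)\{b} + a.X :: --a--▸ s0, --b--▸ s1
  s1 = (0 + 0)\{b} :: (no moves)
Q's transition system — 2 states:
  t0 = rec X. b.(0 + 0)\{b} + b.X :: --b--▸ t0, --b--▸ t1
  t1 = (0 + 0)\{b} :: (no moves)
Trace ⟨a⟩ through P, begin at {s0}:
  [1] a ⇒ {s0}
  P completes σ.
Trace ⟨a⟩ through Q, begin at {t0}:
  [1] a ⇒ no successor for Q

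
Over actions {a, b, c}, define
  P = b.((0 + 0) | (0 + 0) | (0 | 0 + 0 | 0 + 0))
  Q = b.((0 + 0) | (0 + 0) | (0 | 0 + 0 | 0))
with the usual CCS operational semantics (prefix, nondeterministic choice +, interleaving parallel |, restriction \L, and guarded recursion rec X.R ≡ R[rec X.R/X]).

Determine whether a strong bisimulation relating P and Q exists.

LTS(P): 2 reachable states
  u0 = b.((0 + 0) | (0 + 0) | (0 | 0 + 0 | 0 + 0)) :: --b--▸ u1
  u1 = (0 + 0) | (0 + 0) | (0 | 0 + 0 | 0 + 0) :: (no moves)
LTS(Q): 2 reachable states
  v0 = b.((0 + 0) | (0 + 0) | (0 | 0 + 0 | 0)) :: --b--▸ v1
  v1 = (0 + 0) | (0 + 0) | (0 | 0 + 0 | 0) :: (no moves)
Partition-refinement fixed point:
  B0 = {u0, v0}
  B1 = {u1, v1}
u0 ∈ B0, v0 ∈ B0 → same block

P ~ Q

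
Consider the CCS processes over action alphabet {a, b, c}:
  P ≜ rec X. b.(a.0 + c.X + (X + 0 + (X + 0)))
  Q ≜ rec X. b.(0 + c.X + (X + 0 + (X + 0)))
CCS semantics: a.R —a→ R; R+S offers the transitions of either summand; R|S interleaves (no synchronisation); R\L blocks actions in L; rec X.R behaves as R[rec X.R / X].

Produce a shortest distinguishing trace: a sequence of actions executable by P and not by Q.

ba

LTS(P): 3 reachable states
  s0 = rec X. b.(a.0 + c.X + (X + 0 + (X + 0))) has moves =b=> s1
  s1 = a.0 + c.(rec X. b.(a.0 + c.X + (X + 0 + (X + 0)))) + ((rec X. b.(a.0 + c.X + (X + 0 + (X + 0)))) + 0 + ((rec X. b.(a.0 + c.X + (X + 0 + (X + 0)))) + 0)) has moves =a=> s2, =b=> s1, =c=> s0
  s2 = 0 has moves ∅
LTS(Q): 2 reachable states
  t0 = rec X. b.(0 + c.X + (X + 0 + (X + 0))) has moves =b=> t1
  t1 = 0 + c.(rec X. b.(0 + c.X + (X + 0 + (X + 0)))) + ((rec X. b.(0 + c.X + (X + 0 + (X + 0)))) + 0 + ((rec X. b.(0 + c.X + (X + 0 + (X + 0)))) + 0)) has moves =b=> t1, =c=> t0
Executing ba from P (initial set {s0}):
  [1] b ⇒ {s1}
  [2] a ⇒ {s2}
  P completes σ.
Executing ba from Q (initial set {t0}):
  [1] b ⇒ {t1}
  [2] a ⇒ ∅  — Q cannot continue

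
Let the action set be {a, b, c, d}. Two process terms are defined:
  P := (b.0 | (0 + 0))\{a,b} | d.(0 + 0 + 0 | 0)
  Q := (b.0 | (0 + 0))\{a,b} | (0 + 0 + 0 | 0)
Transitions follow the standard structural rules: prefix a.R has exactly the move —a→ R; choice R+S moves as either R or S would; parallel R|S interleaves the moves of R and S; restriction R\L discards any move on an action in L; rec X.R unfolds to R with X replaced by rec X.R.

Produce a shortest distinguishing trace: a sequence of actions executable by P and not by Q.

P's transition system — 2 states:
  m0 = (b.0 | (0 + 0))\{a,b} | d.(0 + 0 + 0 | 0) has moves --d--▸ m1
  m1 = (b.0 | (0 + 0))\{a,b} | (0 + 0 + 0 | 0) has moves ·
Q's transition system — 1 states:
  n0 = (b.0 | (0 + 0))\{a,b} | (0 + 0 + 0 | 0) has moves ·
Executing d from P (initial set {m0}):
  [1] d ⇒ {m1}
  P completes σ.
Executing d from Q (initial set {n0}):
  [1] d ⇒ no successor for Q

d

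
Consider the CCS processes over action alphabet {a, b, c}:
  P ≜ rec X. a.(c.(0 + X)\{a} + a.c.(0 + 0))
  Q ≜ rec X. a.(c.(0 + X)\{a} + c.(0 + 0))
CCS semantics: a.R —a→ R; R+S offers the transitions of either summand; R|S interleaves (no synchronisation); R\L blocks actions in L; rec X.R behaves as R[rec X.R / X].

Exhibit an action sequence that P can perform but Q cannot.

aa

P's transition system — 5 states:
  u0 = rec X. a.(c.(0 + X)\{a} + a.c.(0 + 0)) :: ··a··> u1
  u1 = c.(0 + (rec X. a.(c.(0 + X)\{a} + a.c.(0 + 0))))\{a} + a.c.(0 + 0) :: ··a··> u2, ··c··> u3
  u2 = c.(0 + 0) :: ··c··> u4
  u3 = (0 + (rec X. a.(c.(0 + X)\{a} + a.c.(0 + 0))))\{a} :: deadlocked
  u4 = 0 + 0 :: deadlocked
Q's transition system — 4 states:
  v0 = rec X. a.(c.(0 + X)\{a} + c.(0 + 0)) :: ··a··> v1
  v1 = c.(0 + (rec X. a.(c.(0 + X)\{a} + c.(0 + 0))))\{a} + c.(0 + 0) :: ··c··> v2, ··c··> v3
  v2 = (0 + (rec X. a.(c.(0 + X)\{a} + c.(0 + 0))))\{a} :: deadlocked
  v3 = 0 + 0 :: deadlocked
Trace ⟨aa⟩ through P, begin at {u0}:
  step 1 (a): {u1}
  step 2 (a): {u2}
  P completes σ.
Trace ⟨aa⟩ through Q, begin at {v0}:
  step 1 (a): {v1}
  step 2 (a): no successor for Q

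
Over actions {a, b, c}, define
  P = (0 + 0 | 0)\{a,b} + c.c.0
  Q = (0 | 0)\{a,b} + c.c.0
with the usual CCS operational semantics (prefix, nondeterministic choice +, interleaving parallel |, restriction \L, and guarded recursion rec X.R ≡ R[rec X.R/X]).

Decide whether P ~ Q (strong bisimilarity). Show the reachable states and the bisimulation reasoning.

LTS(P): 3 reachable states
  u0 = (0 + 0 | 0)\{a,b} + c.c.0 has moves =c=> u1
  u1 = c.0 has moves =c=> u2
  u2 = 0 has moves stopped
LTS(Q): 3 reachable states
  v0 = (0 | 0)\{a,b} + c.c.0 has moves =c=> v1
  v1 = c.0 has moves =c=> v2
  v2 = 0 has moves stopped
Bisimilarity quotient blocks:
  B0 = {u0, v0}
  B1 = {u1, v1}
  B2 = {u2, v2}
u0 ∈ B0, v0 ∈ B0 → same block

YES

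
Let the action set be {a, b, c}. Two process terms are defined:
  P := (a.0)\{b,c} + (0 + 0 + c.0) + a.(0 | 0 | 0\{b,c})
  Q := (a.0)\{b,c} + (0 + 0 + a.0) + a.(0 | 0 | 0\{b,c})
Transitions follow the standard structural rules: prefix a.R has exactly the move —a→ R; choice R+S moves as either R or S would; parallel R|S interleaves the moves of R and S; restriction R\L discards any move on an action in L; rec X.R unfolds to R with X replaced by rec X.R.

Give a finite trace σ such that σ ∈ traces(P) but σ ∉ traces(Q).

P's transition system — 4 states:
  s0 = (a.0)\{b,c} + (0 + 0 + c.0) + a.(0 | 0 | 0\{b,c}) → --a--▸ s1, --a--▸ s2, --c--▸ s3
  s1 = 0 | 0 | 0\{b,c} → stopped
  s2 = 0\{b,c} → stopped
  s3 = 0 → stopped
Q's transition system — 4 states:
  t0 = (a.0)\{b,c} + (0 + 0 + a.0) + a.(0 | 0 | 0\{b,c}) → --a--▸ t1, --a--▸ t2, --a--▸ t3
  t1 = 0 → stopped
  t2 = 0 | 0 | 0\{b,c} → stopped
  t3 = 0\{b,c} → stopped
Trace ⟨c⟩ through P, begin at {s0}:
  [1] c ⇒ {s3}
  P completes σ.
Trace ⟨c⟩ through Q, begin at {t0}:
  [1] c ⇒ no successor for Q

c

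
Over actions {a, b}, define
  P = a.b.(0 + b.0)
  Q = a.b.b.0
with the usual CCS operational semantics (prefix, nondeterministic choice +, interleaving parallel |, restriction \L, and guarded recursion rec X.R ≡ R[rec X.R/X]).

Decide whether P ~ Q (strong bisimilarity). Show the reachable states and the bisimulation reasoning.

bisimilar

P's transition system — 4 states:
  m0 = a.b.(0 + b.0) :: --a--▸ m1
  m1 = b.(0 + b.0) :: --b--▸ m2
  m2 = 0 + b.0 :: --b--▸ m3
  m3 = 0 :: ∅
Q's transition system — 4 states:
  n0 = a.b.b.0 :: --a--▸ n1
  n1 = b.b.0 :: --b--▸ n2
  n2 = b.0 :: --b--▸ n3
  n3 = 0 :: ∅
Partition-refinement fixed point:
  B0 = {m0, n0}
  B1 = {m1, n1}
  B2 = {m2, n2}
  B3 = {m3, n3}
m0 ∈ B0, n0 ∈ B0 → same block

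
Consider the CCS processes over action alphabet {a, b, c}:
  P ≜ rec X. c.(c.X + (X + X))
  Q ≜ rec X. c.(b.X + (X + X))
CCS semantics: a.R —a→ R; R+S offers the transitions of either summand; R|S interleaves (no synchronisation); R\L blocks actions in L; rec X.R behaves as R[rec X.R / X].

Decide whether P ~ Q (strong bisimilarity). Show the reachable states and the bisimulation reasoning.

P's transition system — 2 states:
  s0 = rec X. c.(c.X + (X + X)) | =c=> s1
  s1 = c.(rec X. c.(c.X + (X + X))) + ((rec X. c.(c.X + (X + X))) + (rec X. c.(c.X + (X + X)))) | =c=> s0, =c=> s1
Q's transition system — 2 states:
  t0 = rec X. c.(b.X + (X + X)) | =c=> t1
  t1 = b.(rec X. c.(b.X + (X + X))) + ((rec X. c.(b.X + (X + X))) + (rec X. c.(b.X + (X + X)))) | =b=> t0, =c=> t1
Partition-refinement fixed point:
  B0 = {s0, s1}
  B1 = {t0}
  B2 = {t1}
s0 ∈ B0, t0 ∈ B1 → different blocks

P ≁ Q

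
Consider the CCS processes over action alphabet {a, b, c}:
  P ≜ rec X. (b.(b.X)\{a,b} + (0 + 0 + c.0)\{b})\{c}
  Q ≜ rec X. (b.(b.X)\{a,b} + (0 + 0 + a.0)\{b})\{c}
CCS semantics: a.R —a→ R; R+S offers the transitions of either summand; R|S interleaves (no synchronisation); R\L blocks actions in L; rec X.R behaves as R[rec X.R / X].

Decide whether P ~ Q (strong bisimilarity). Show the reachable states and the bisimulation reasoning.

Reachable graph of P (2 states):
  p0 = rec X. (b.(b.X)\{a,b} + (0 + 0 + c.0)\{b})\{c} has moves --b--▸ p1
  p1 = (b.(rec X. (b.(b.X)\{a,b} + (0 + 0 + c.0)\{b})\{c}))\{a,b}\{c} has moves ∅
Reachable graph of Q (3 states):
  q0 = rec X. (b.(b.X)\{a,b} + (0 + 0 + a.0)\{b})\{c} has moves --a--▸ q1, --b--▸ q2
  q1 = 0\{b}\{c} has moves ∅
  q2 = (b.(rec X. (b.(b.X)\{a,b} + (0 + 0 + a.0)\{b})\{c}))\{a,b}\{c} has moves ∅
Bisimilarity quotient blocks:
  B0 = {p0}
  B1 = {p1, q1, q2}
  B2 = {q0}
p0 ∈ B0, q0 ∈ B2 → different blocks

not bisimilar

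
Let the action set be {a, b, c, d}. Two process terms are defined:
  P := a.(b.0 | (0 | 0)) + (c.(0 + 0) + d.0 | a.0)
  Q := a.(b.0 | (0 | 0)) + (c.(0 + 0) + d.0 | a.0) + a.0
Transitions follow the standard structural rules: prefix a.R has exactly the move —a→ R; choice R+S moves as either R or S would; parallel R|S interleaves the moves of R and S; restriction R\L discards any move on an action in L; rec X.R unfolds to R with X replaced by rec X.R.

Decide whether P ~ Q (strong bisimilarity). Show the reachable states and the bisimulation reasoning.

LTS(P): 7 reachable states
  s0 = a.(b.0 | (0 | 0)) + (c.(0 + 0) + d.0 | a.0) ⊢ ··a··> s1, ··a··> s2, ··c··> s3, ··d··> s4
  s1 = b.0 | (0 | 0) ⊢ ··b··> s5
  s2 = d.0 | 0 ⊢ ··d··> s6
  s3 = 0 + 0 ⊢ (no moves)
  s4 = 0 | a.0 ⊢ ··a··> s6
  s5 = 0 | (0 | 0) ⊢ (no moves)
  s6 = 0 | 0 ⊢ (no moves)
LTS(Q): 8 reachable states
  t0 = a.(b.0 | (0 | 0)) + (c.(0 + 0) + d.0 | a.0) + a.0 ⊢ ··a··> t1, ··a··> t2, ··a··> t3, ··c··> t4, ··d··> t5
  t1 = 0 ⊢ (no moves)
  t2 = b.0 | (0 | 0) ⊢ ··b··> t6
  t3 = d.0 | 0 ⊢ ··d··> t7
  t4 = 0 + 0 ⊢ (no moves)
  t5 = 0 | a.0 ⊢ ··a··> t7
  t6 = 0 | (0 | 0) ⊢ (no moves)
  t7 = 0 | 0 ⊢ (no moves)
Coarsest stable partition (strong bisimilarity classes):
  B0 = {s0}
  B1 = {s1, t2}
  B2 = {s3, s5, s6, t1, t4, t6, t7}
  B3 = {s4, t5}
  B4 = {s2, t3}
  B5 = {t0}
s0 ∈ B0, t0 ∈ B5 → different blocks

P ≁ Q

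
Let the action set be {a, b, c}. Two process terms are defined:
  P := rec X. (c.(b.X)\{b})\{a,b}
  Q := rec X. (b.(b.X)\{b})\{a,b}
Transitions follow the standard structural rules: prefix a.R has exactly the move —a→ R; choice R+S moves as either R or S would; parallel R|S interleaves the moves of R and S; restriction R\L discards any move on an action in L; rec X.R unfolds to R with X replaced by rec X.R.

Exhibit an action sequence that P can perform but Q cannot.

c

P's transition system — 2 states:
  p0 = rec X. (c.(b.X)\{b})\{a,b} | —c→ p1
  p1 = (b.(rec X. (c.(b.X)\{b})\{a,b}))\{b}\{a,b} | ∅
Q's transition system — 1 states:
  q0 = rec X. (b.(b.X)\{b})\{a,b} | ∅
Trace ⟨c⟩ through P, begin at {p0}:
  after c @ step 1: {p1}
  ✓ P
Trace ⟨c⟩ through Q, begin at {q0}:
  after c @ step 1: no successor for Q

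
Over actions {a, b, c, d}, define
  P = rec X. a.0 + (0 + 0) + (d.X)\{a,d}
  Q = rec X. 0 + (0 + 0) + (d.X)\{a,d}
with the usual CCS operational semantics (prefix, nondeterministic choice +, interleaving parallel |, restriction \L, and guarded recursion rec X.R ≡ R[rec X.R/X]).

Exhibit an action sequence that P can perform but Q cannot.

a

LTS(P): 2 reachable states
  m0 = rec X. a.0 + (0 + 0) + (d.X)\{a,d} has moves ··a··> m1
  m1 = 0 has moves ∅
LTS(Q): 1 reachable states
  n0 = rec X. 0 + (0 + 0) + (d.X)\{a,d} has moves ∅
Trace ⟨a⟩ through P, begin at {m0}:
  after a @ step 1: {m1}
  ✓ P
Trace ⟨a⟩ through Q, begin at {n0}:
  after a @ step 1: no successor for Q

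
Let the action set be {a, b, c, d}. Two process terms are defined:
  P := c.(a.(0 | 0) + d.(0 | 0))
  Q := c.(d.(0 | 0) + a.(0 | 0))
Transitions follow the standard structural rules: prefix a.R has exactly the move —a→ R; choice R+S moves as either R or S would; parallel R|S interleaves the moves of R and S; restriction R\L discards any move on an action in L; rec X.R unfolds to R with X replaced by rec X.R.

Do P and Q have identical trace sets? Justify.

traces(P) = traces(Q)

Reachable graph of P (3 states):
  p0 = c.(a.(0 | 0) + d.(0 | 0)) ⊢ ··c··> p1
  p1 = a.(0 | 0) + d.(0 | 0) ⊢ ··a··> p2, ··d··> p2
  p2 = 0 | 0 ⊢ ∅
Reachable graph of Q (3 states):
  q0 = c.(d.(0 | 0) + a.(0 | 0)) ⊢ ··c··> q1
  q1 = d.(0 | 0) + a.(0 | 0) ⊢ ··a··> q2, ··d··> q2
  q2 = 0 | 0 ⊢ ∅
Partition-refinement fixed point:
  B0 = {p0, q0}
  B1 = {p1, q1}
  B2 = {p2, q2}
p0 ∈ B0, q0 ∈ B0 → same block
Bisimilar ⇒ trace-equivalent.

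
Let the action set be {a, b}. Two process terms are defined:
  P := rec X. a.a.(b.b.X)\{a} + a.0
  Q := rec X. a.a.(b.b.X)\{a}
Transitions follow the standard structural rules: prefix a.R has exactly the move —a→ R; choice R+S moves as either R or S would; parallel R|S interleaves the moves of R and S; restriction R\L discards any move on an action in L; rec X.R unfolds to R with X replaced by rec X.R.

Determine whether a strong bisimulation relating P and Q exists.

P ≁ Q

LTS(P): 6 reachable states
  s0 = rec X. a.a.(b.b.X)\{a} + a.0 | --a--▸ s1, --a--▸ s2
  s1 = 0 | stopped
  s2 = a.(b.b.(rec X. a.a.(b.b.X)\{a} + a.0))\{a} | --a--▸ s3
  s3 = (b.b.(rec X. a.a.(b.b.X)\{a} + a.0))\{a} | --b--▸ s4
  s4 = (b.(rec X. a.a.(b.b.X)\{a} + a.0))\{a} | --b--▸ s5
  s5 = (rec X. a.a.(b.b.X)\{a} + a.0)\{a} | stopped
LTS(Q): 5 reachable states
  t0 = rec X. a.a.(b.b.X)\{a} | --a--▸ t1
  t1 = a.(b.b.(rec X. a.a.(b.b.X)\{a}))\{a} | --a--▸ t2
  t2 = (b.b.(rec X. a.a.(b.b.X)\{a}))\{a} | --b--▸ t3
  t3 = (b.(rec X. a.a.(b.b.X)\{a}))\{a} | --b--▸ t4
  t4 = (rec X. a.a.(b.b.X)\{a})\{a} | stopped
Coarsest stable partition (strong bisimilarity classes):
  B0 = {s0}
  B1 = {s2, t1}
  B2 = {s3, t2}
  B3 = {s4, t3}
  B4 = {s1, s5, t4}
  B5 = {t0}
s0 ∈ B0, t0 ∈ B5 → different blocks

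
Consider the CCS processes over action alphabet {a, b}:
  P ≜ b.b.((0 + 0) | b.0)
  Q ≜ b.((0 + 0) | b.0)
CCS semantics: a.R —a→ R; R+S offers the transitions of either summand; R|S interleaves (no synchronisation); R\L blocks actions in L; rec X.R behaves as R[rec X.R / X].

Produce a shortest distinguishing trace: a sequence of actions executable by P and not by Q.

Reachable graph of P (4 states):
  u0 = b.b.((0 + 0) | b.0) → ··b··> u1
  u1 = b.((0 + 0) | b.0) → ··b··> u2
  u2 = (0 + 0) | b.0 → ··b··> u3
  u3 = (0 + 0) | 0 → (no moves)
Reachable graph of Q (3 states):
  v0 = b.((0 + 0) | b.0) → ··b··> v1
  v1 = (0 + 0) | b.0 → ··b··> v2
  v2 = (0 + 0) | 0 → (no moves)
Run σ = ⟨bbb⟩ on P: start {u0}
  after b @ step 1: {u1}
  after b @ step 2: {u2}
  after b @ step 3: {u3}
  ✓ P
Run σ = ⟨bbb⟩ on Q: start {v0}
  after b @ step 1: {v1}
  after b @ step 2: {v2}
  after b @ step 3: ∅  — Q cannot continue

bbb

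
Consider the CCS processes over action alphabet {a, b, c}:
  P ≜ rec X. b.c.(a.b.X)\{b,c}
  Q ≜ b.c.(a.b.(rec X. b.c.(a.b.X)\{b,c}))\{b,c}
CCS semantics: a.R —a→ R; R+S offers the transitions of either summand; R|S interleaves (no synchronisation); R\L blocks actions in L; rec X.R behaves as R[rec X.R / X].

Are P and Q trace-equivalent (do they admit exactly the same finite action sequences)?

LTS(P): 4 reachable states
  u0 = rec X. b.c.(a.b.X)\{b,c} | ··b··> u1
  u1 = c.(a.b.(rec X. b.c.(a.b.X)\{b,c}))\{b,c} | ··c··> u2
  u2 = (a.b.(rec X. b.c.(a.b.X)\{b,c}))\{b,c} | ··a··> u3
  u3 = (b.(rec X. b.c.(a.b.X)\{b,c}))\{b,c} | (no moves)
LTS(Q): 4 reachable states
  v0 = b.c.(a.b.(rec X. b.c.(a.b.X)\{b,c}))\{b,c} | ··b··> v1
  v1 = c.(a.b.(rec X. b.c.(a.b.X)\{b,c}))\{b,c} | ··c··> v2
  v2 = (a.b.(rec X. b.c.(a.b.X)\{b,c}))\{b,c} | ··a··> v3
  v3 = (b.(rec X. b.c.(a.b.X)\{b,c}))\{b,c} | (no moves)
Partition-refinement fixed point:
  B0 = {u0, v0}
  B1 = {u1, v1}
  B2 = {u2, v2}
  B3 = {u3, v3}
u0 ∈ B0, v0 ∈ B0 → same block
Bisimilar ⇒ trace-equivalent.

YES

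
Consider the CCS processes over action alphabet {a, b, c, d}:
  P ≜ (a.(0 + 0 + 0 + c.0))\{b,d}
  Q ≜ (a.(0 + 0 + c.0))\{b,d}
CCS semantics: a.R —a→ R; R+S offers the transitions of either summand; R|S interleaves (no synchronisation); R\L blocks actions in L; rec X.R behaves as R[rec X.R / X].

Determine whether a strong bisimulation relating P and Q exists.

bisimilar

P's transition system — 3 states:
  u0 = (a.(0 + 0 + 0 + c.0))\{b,d} | —a→ u1
  u1 = (0 + 0 + 0 + c.0)\{b,d} | —c→ u2
  u2 = 0\{b,d} | (no moves)
Q's transition system — 3 states:
  v0 = (a.(0 + 0 + c.0))\{b,d} | —a→ v1
  v1 = (0 + 0 + c.0)\{b,d} | —c→ v2
  v2 = 0\{b,d} | (no moves)
Partition-refinement fixed point:
  B0 = {u0, v0}
  B1 = {u1, v1}
  B2 = {u2, v2}
u0 ∈ B0, v0 ∈ B0 → same block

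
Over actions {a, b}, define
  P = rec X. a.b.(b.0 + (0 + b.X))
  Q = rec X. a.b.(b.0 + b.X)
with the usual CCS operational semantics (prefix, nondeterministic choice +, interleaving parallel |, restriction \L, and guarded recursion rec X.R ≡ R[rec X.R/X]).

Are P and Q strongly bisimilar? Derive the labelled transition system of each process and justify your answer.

Reachable graph of P (4 states):
  s0 = rec X. a.b.(b.0 + (0 + b.X)) has moves --a--▸ s1
  s1 = b.(b.0 + (0 + b.(rec X. a.b.(b.0 + (0 + b.X))))) has moves --b--▸ s2
  s2 = b.0 + (0 + b.(rec X. a.b.(b.0 + (0 + b.X)))) has moves --b--▸ s0, --b--▸ s3
  s3 = 0 has moves stopped
Reachable graph of Q (4 states):
  t0 = rec X. a.b.(b.0 + b.X) has moves --a--▸ t1
  t1 = b.(b.0 + b.(rec X. a.b.(b.0 + b.X))) has moves --b--▸ t2
  t2 = b.0 + b.(rec X. a.b.(b.0 + b.X)) has moves --b--▸ t0, --b--▸ t3
  t3 = 0 has moves stopped
Bisimilarity quotient blocks:
  B0 = {s0, t0}
  B1 = {s1, t1}
  B2 = {s2, t2}
  B3 = {s3, t3}
s0 ∈ B0, t0 ∈ B0 → same block

bisimilar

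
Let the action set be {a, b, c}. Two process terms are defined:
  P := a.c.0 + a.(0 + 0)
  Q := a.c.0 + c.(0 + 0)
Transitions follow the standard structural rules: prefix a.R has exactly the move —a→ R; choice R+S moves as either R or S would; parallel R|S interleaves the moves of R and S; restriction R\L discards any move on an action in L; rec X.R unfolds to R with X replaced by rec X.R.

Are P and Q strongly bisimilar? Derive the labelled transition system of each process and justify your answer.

not bisimilar

LTS(P): 4 reachable states
  m0 = a.c.0 + a.(0 + 0) | —a→ m1, —a→ m2
  m1 = 0 + 0 | ·
  m2 = c.0 | —c→ m3
  m3 = 0 | ·
LTS(Q): 4 reachable states
  n0 = a.c.0 + c.(0 + 0) | —a→ n1, —c→ n2
  n1 = c.0 | —c→ n3
  n2 = 0 + 0 | ·
  n3 = 0 | ·
Coarsest stable partition (strong bisimilarity classes):
  B0 = {m0}
  B1 = {m1, m3, n2, n3}
  B2 = {m2, n1}
  B3 = {n0}
m0 ∈ B0, n0 ∈ B3 → different blocks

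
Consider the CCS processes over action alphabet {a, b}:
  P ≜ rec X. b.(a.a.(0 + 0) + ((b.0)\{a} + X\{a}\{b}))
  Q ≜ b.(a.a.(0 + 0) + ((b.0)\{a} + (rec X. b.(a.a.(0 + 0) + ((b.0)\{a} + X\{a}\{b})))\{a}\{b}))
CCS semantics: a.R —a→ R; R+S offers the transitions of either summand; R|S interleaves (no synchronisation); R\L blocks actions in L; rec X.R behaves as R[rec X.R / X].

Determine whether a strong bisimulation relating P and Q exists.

bisimilar

LTS(P): 5 reachable states
  m0 = rec X. b.(a.a.(0 + 0) + ((b.0)\{a} + X\{a}\{b})) :: --b--▸ m1
  m1 = a.a.(0 + 0) + ((b.0)\{a} + (rec X. b.(a.a.(0 + 0) + ((b.0)\{a} + X\{a}\{b})))\{a}\{b}) :: --a--▸ m2, --b--▸ m3
  m2 = a.(0 + 0) :: --a--▸ m4
  m3 = 0\{a} :: stopped
  m4 = 0 + 0 :: stopped
LTS(Q): 5 reachable states
  n0 = b.(a.a.(0 + 0) + ((b.0)\{a} + (rec X. b.(a.a.(0 + 0) + ((b.0)\{a} + X\{a}\{b})))\{a}\{b})) :: --b--▸ n1
  n1 = a.a.(0 + 0) + ((b.0)\{a} + (rec X. b.(a.a.(0 + 0) + ((b.0)\{a} + X\{a}\{b})))\{a}\{b}) :: --a--▸ n2, --b--▸ n3
  n2 = a.(0 + 0) :: --a--▸ n4
  n3 = 0\{a} :: stopped
  n4 = 0 + 0 :: stopped
Coarsest stable partition (strong bisimilarity classes):
  B0 = {m0, n0}
  B1 = {m1, n1}
  B2 = {m3, m4, n3, n4}
  B3 = {m2, n2}
m0 ∈ B0, n0 ∈ B0 → same block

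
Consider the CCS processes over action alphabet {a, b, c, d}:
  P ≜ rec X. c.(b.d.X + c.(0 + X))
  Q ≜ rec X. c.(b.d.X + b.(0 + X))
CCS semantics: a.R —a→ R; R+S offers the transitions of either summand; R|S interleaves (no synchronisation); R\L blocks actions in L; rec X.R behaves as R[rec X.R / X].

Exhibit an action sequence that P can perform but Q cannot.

Reachable graph of P (4 states):
  m0 = rec X. c.(b.d.X + c.(0 + X)) has moves --c--▸ m1
  m1 = b.d.(rec X. c.(b.d.X + c.(0 + X))) + c.(0 + (rec X. c.(b.d.X + c.(0 + X)))) has moves --b--▸ m2, --c--▸ m3
  m2 = d.(rec X. c.(b.d.X + c.(0 + X))) has moves --d--▸ m0
  m3 = 0 + (rec X. c.(b.d.X + c.(0 + X))) has moves --c--▸ m1
Reachable graph of Q (4 states):
  n0 = rec X. c.(b.d.X + b.(0 + X)) has moves --c--▸ n1
  n1 = b.d.(rec X. c.(b.d.X + b.(0 + X))) + b.(0 + (rec X. c.(b.d.X + b.(0 + X)))) has moves --b--▸ n2, --b--▸ n3
  n2 = 0 + (rec X. c.(b.d.X + b.(0 + X))) has moves --c--▸ n1
  n3 = d.(rec X. c.(b.d.X + b.(0 + X))) has moves --d--▸ n0
Run σ = ⟨cc⟩ on P: start {m0}
  after c @ step 1: {m1}
  after c @ step 2: {m3}
  — P admits the full trace.
Run σ = ⟨cc⟩ on Q: start {n0}
  after c @ step 1: {n1}
  after c @ step 2: no successor for Q

cc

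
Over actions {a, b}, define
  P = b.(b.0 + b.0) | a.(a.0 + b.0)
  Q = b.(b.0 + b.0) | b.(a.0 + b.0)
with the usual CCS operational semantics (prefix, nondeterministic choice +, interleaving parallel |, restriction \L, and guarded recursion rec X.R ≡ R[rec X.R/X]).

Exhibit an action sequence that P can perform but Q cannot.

a

Reachable graph of P (9 states):
  m0 = b.(b.0 + b.0) | a.(a.0 + b.0) → -a-> m1, -b-> m2
  m1 = b.(b.0 + b.0) | (a.0 + b.0) → -a-> m3, -b-> m3, -b-> m4
  m2 = (b.0 + b.0) | a.(a.0 + b.0) → -a-> m4, -b-> m5
  m3 = b.(b.0 + b.0) | 0 → -b-> m6
  m4 = (b.0 + b.0) | (a.0 + b.0) → -a-> m6, -b-> m6, -b-> m7
  m5 = 0 | a.(a.0 + b.0) → -a-> m7
  m6 = (b.0 + b.0) | 0 → -b-> m8
  m7 = 0 | (a.0 + b.0) → -a-> m8, -b-> m8
  m8 = 0 | 0 → (no moves)
Reachable graph of Q (9 states):
  n0 = b.(b.0 + b.0) | b.(a.0 + b.0) → -b-> n1, -b-> n2
  n1 = (b.0 + b.0) | b.(a.0 + b.0) → -b-> n3, -b-> n4
  n2 = b.(b.0 + b.0) | (a.0 + b.0) → -a-> n5, -b-> n3, -b-> n5
  n3 = (b.0 + b.0) | (a.0 + b.0) → -a-> n6, -b-> n6, -b-> n7
  n4 = 0 | b.(a.0 + b.0) → -b-> n7
  n5 = b.(b.0 + b.0) | 0 → -b-> n6
  n6 = (b.0 + b.0) | 0 → -b-> n8
  n7 = 0 | (a.0 + b.0) → -a-> n8, -b-> n8
  n8 = 0 | 0 → (no moves)
Executing a from P (initial set {m0}):
  step 1 (a): {m1}
  P completes σ.
Executing a from Q (initial set {n0}):
  step 1 (a): no successor for Q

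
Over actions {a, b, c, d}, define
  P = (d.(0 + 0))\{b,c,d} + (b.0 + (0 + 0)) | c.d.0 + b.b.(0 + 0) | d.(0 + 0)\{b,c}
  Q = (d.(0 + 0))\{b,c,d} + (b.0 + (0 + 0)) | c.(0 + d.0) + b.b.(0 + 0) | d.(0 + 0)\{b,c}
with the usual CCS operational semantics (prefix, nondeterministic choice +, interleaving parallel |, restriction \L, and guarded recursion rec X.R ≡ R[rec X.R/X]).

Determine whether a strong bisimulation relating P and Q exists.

P's transition system — 11 states:
  s0 = (d.(0 + 0))\{b,c,d} + (b.0 + (0 + 0)) | c.d.0 + b.b.(0 + 0) | d.(0 + 0)\{b,c} :: -b-> s1, -b-> s2, -c-> s3, -d-> s4
  s1 = 0 | c.d.0 :: -c-> s5
  s2 = b.(0 + 0) | d.(0 + 0)\{b,c} :: -b-> s6, -d-> s7
  s3 = (b.0 + (0 + 0)) | d.0 :: -b-> s5, -d-> s8
  s4 = b.b.(0 + 0) | (0 + 0)\{b,c} :: -b-> s7
  s5 = 0 | d.0 :: -d-> s9
  s6 = (0 + 0) | d.(0 + 0)\{b,c} :: -d-> s10
  s7 = b.(0 + 0) | (0 + 0)\{b,c} :: -b-> s10
  s8 = (b.0 + (0 + 0)) | 0 :: -b-> s9
  s9 = 0 | 0 :: ·
  s10 = (0 + 0) | (0 + 0)\{b,c} :: ·
Q's transition system — 11 states:
  t0 = (d.(0 + 0))\{b,c,d} + (b.0 + (0 + 0)) | c.(0 + d.0) + b.b.(0 + 0) | d.(0 + 0)\{b,c} :: -b-> t1, -b-> t2, -c-> t3, -d-> t4
  t1 = 0 | c.(0 + d.0) :: -c-> t5
  t2 = b.(0 + 0) | d.(0 + 0)\{b,c} :: -b-> t6, -d-> t7
  t3 = (b.0 + (0 + 0)) | (0 + d.0) :: -b-> t5, -d-> t8
  t4 = b.b.(0 + 0) | (0 + 0)\{b,c} :: -b-> t7
  t5 = 0 | (0 + d.0) :: -d-> t9
  t6 = (0 + 0) | d.(0 + 0)\{b,c} :: -d-> t10
  t7 = b.(0 + 0) | (0 + 0)\{b,c} :: -b-> t10
  t8 = (b.0 + (0 + 0)) | 0 :: -b-> t9
  t9 = 0 | 0 :: ·
  t10 = (0 + 0) | (0 + 0)\{b,c} :: ·
Bisimilarity quotient blocks:
  B0 = {s0, t0}
  B1 = {s4, t4}
  B2 = {s7, s8, t7, t8}
  B3 = {s10, s9, t10, t9}
  B4 = {s2, s3, t2, t3}
  B5 = {s5, s6, t5, t6}
  B6 = {s1, t1}
s0 ∈ B0, t0 ∈ B0 → same block

bisimilar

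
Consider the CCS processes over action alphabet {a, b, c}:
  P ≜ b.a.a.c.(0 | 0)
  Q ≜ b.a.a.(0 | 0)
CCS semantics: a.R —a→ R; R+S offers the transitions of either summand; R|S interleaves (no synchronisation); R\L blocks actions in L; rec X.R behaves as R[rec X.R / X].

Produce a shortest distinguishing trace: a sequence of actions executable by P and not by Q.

baac

Reachable graph of P (5 states):
  u0 = b.a.a.c.(0 | 0) ⊢ —b→ u1
  u1 = a.a.c.(0 | 0) ⊢ —a→ u2
  u2 = a.c.(0 | 0) ⊢ —a→ u3
  u3 = c.(0 | 0) ⊢ —c→ u4
  u4 = 0 | 0 ⊢ ∅
Reachable graph of Q (4 states):
  v0 = b.a.a.(0 | 0) ⊢ —b→ v1
  v1 = a.a.(0 | 0) ⊢ —a→ v2
  v2 = a.(0 | 0) ⊢ —a→ v3
  v3 = 0 | 0 ⊢ ∅
Trace ⟨baac⟩ through P, begin at {u0}:
  after b @ step 1: {u1}
  after a @ step 2: {u2}
  after a @ step 3: {u3}
  after c @ step 4: {u4}
  P completes σ.
Trace ⟨baac⟩ through Q, begin at {v0}:
  after b @ step 1: {v1}
  after a @ step 2: {v2}
  after a @ step 3: {v3}
  after c @ step 4: ∅  — Q cannot continue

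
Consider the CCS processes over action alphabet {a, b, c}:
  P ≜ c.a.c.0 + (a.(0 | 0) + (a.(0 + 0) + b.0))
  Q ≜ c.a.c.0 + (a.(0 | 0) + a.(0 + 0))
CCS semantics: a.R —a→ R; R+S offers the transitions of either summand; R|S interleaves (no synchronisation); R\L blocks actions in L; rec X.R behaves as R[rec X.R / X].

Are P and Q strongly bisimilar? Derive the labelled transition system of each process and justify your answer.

P ≁ Q

P's transition system — 6 states:
  s0 = c.a.c.0 + (a.(0 | 0) + (a.(0 + 0) + b.0)) has moves ··a··> s1, ··a··> s2, ··b··> s3, ··c··> s4
  s1 = 0 + 0 has moves ∅
  s2 = 0 | 0 has moves ∅
  s3 = 0 has moves ∅
  s4 = a.c.0 has moves ··a··> s5
  s5 = c.0 has moves ··c··> s3
Q's transition system — 6 states:
  t0 = c.a.c.0 + (a.(0 | 0) + a.(0 + 0)) has moves ··a··> t1, ··a··> t2, ··c··> t3
  t1 = 0 + 0 has moves ∅
  t2 = 0 | 0 has moves ∅
  t3 = a.c.0 has moves ··a··> t4
  t4 = c.0 has moves ··c··> t5
  t5 = 0 has moves ∅
Partition-refinement fixed point:
  B0 = {s0}
  B1 = {s1, s2, s3, t1, t2, t5}
  B2 = {s4, t3}
  B3 = {s5, t4}
  B4 = {t0}
s0 ∈ B0, t0 ∈ B4 → different blocks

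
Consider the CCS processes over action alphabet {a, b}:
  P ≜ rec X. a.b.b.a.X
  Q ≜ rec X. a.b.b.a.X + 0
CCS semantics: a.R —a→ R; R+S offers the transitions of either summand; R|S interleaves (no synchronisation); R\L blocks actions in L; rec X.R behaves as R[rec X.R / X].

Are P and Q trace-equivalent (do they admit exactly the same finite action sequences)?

traces(P) = traces(Q)

P's transition system — 4 states:
  m0 = rec X. a.b.b.a.X has moves --a--▸ m1
  m1 = b.b.a.(rec X. a.b.b.a.X) has moves --b--▸ m2
  m2 = b.a.(rec X. a.b.b.a.X) has moves --b--▸ m3
  m3 = a.(rec X. a.b.b.a.X) has moves --a--▸ m0
Q's transition system — 4 states:
  n0 = rec X. a.b.b.a.X + 0 has moves --a--▸ n1
  n1 = b.b.a.(rec X. a.b.b.a.X + 0) has moves --b--▸ n2
  n2 = b.a.(rec X. a.b.b.a.X + 0) has moves --b--▸ n3
  n3 = a.(rec X. a.b.b.a.X + 0) has moves --a--▸ n0
Coarsest stable partition (strong bisimilarity classes):
  B0 = {m0, n0}
  B1 = {m1, n1}
  B2 = {m2, n2}
  B3 = {m3, n3}
m0 ∈ B0, n0 ∈ B0 → same block
Bisimilar ⇒ trace-equivalent.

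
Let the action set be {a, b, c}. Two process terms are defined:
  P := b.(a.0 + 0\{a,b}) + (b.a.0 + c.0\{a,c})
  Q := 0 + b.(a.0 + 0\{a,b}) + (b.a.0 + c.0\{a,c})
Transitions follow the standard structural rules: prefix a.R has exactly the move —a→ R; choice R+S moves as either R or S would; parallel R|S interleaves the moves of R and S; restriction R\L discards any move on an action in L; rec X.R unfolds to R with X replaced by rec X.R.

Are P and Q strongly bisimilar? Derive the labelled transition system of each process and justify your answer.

P ~ Q

Reachable graph of P (5 states):
  s0 = b.(a.0 + 0\{a,b}) + (b.a.0 + c.0\{a,c}) has moves ··b··> s1, ··b··> s2, ··c··> s3
  s1 = a.0 has moves ··a··> s4
  s2 = a.0 + 0\{a,b} has moves ··a··> s4
  s3 = 0\{a,c} has moves ∅
  s4 = 0 has moves ∅
Reachable graph of Q (5 states):
  t0 = 0 + b.(a.0 + 0\{a,b}) + (b.a.0 + c.0\{a,c}) has moves ··b··> t1, ··b··> t2, ··c··> t3
  t1 = a.0 has moves ··a··> t4
  t2 = a.0 + 0\{a,b} has moves ··a··> t4
  t3 = 0\{a,c} has moves ∅
  t4 = 0 has moves ∅
Bisimilarity quotient blocks:
  B0 = {s0, t0}
  B1 = {s3, s4, t3, t4}
  B2 = {s1, s2, t1, t2}
s0 ∈ B0, t0 ∈ B0 → same block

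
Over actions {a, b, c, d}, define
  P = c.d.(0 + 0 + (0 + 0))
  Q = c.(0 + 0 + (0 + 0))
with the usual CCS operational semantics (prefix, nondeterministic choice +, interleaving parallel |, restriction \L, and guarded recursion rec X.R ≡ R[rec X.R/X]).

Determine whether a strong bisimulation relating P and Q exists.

NO

LTS(P): 3 reachable states
  u0 = c.d.(0 + 0 + (0 + 0)) :: --c--▸ u1
  u1 = d.(0 + 0 + (0 + 0)) :: --d--▸ u2
  u2 = 0 + 0 + (0 + 0) :: stopped
LTS(Q): 2 reachable states
  v0 = c.(0 + 0 + (0 + 0)) :: --c--▸ v1
  v1 = 0 + 0 + (0 + 0) :: stopped
Bisimilarity quotient blocks:
  B0 = {u0}
  B1 = {u1}
  B2 = {u2, v1}
  B3 = {v0}
u0 ∈ B0, v0 ∈ B3 → different blocks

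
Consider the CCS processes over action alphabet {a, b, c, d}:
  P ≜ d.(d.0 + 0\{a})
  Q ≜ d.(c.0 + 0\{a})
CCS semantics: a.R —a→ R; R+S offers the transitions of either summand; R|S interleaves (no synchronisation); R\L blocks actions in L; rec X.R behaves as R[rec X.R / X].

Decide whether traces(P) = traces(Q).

trace-distinct — witness ⟨dd⟩

P's transition system — 3 states:
  u0 = d.(d.0 + 0\{a}) :: ··d··> u1
  u1 = d.0 + 0\{a} :: ··d··> u2
  u2 = 0 :: deadlocked
Q's transition system — 3 states:
  v0 = d.(c.0 + 0\{a}) :: ··d··> v1
  v1 = c.0 + 0\{a} :: ··c··> v2
  v2 = 0 :: deadlocked
Trace ⟨dd⟩ through P, begin at {u0}:
  after d @ step 1: {u1}
  after d @ step 2: {u2}
  P completes σ.
Trace ⟨dd⟩ through Q, begin at {v0}:
  after d @ step 1: {v1}
  after d @ step 2: ∅ (Q stuck)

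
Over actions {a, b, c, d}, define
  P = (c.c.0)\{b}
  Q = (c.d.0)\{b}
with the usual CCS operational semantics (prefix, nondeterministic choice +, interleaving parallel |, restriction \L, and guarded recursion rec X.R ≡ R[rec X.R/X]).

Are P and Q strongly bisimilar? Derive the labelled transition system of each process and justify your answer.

Reachable graph of P (3 states):
  m0 = (c.c.0)\{b} :: ··c··> m1
  m1 = (c.0)\{b} :: ··c··> m2
  m2 = 0\{b} :: ·
Reachable graph of Q (3 states):
  n0 = (c.d.0)\{b} :: ··c··> n1
  n1 = (d.0)\{b} :: ··d··> n2
  n2 = 0\{b} :: ·
Partition-refinement fixed point:
  B0 = {m0}
  B1 = {m1}
  B2 = {m2, n2}
  B3 = {n0}
  B4 = {n1}
m0 ∈ B0, n0 ∈ B3 → different blocks

P ≁ Q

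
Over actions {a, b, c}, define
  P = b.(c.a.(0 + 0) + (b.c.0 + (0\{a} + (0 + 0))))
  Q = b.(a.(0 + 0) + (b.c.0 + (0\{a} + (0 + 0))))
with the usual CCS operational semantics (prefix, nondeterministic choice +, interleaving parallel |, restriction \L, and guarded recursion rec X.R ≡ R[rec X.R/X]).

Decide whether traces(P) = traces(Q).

LTS(P): 6 reachable states
  p0 = b.(c.a.(0 + 0) + (b.c.0 + (0\{a} + (0 + 0)))) → --b--▸ p1
  p1 = c.a.(0 + 0) + (b.c.0 + (0\{a} + (0 + 0))) → --b--▸ p2, --c--▸ p3
  p2 = c.0 → --c--▸ p4
  p3 = a.(0 + 0) → --a--▸ p5
  p4 = 0 → ∅
  p5 = 0 + 0 → ∅
LTS(Q): 5 reachable states
  q0 = b.(a.(0 + 0) + (b.c.0 + (0\{a} + (0 + 0)))) → --b--▸ q1
  q1 = a.(0 + 0) + (b.c.0 + (0\{a} + (0 + 0))) → --a--▸ q2, --b--▸ q3
  q2 = 0 + 0 → ∅
  q3 = c.0 → --c--▸ q4
  q4 = 0 → ∅
Executing bc from P (initial set {p0}):
  step 1 (b): {p1}
  step 2 (c): {p3}
  P completes σ.
Executing bc from Q (initial set {q0}):
  step 1 (b): {q1}
  step 2 (c): ∅ (Q stuck)

trace-distinct — witness ⟨bc⟩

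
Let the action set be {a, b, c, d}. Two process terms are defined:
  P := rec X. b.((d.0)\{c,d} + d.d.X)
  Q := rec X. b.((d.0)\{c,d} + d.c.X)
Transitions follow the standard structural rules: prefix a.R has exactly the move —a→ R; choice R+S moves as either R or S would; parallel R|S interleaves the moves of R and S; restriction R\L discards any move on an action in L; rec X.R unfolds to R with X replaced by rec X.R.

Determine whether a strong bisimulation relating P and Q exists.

not bisimilar

Reachable graph of P (3 states):
  u0 = rec X. b.((d.0)\{c,d} + d.d.X) | —b→ u1
  u1 = (d.0)\{c,d} + d.d.(rec X. b.((d.0)\{c,d} + d.d.X)) | —d→ u2
  u2 = d.(rec X. b.((d.0)\{c,d} + d.d.X)) | —d→ u0
Reachable graph of Q (3 states):
  v0 = rec X. b.((d.0)\{c,d} + d.c.X) | —b→ v1
  v1 = (d.0)\{c,d} + d.c.(rec X. b.((d.0)\{c,d} + d.c.X)) | —d→ v2
  v2 = c.(rec X. b.((d.0)\{c,d} + d.c.X)) | —c→ v0
Bisimilarity quotient blocks:
  B0 = {u0}
  B1 = {u1}
  B2 = {u2}
  B3 = {v0}
  B4 = {v1}
  B5 = {v2}
u0 ∈ B0, v0 ∈ B3 → different blocks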